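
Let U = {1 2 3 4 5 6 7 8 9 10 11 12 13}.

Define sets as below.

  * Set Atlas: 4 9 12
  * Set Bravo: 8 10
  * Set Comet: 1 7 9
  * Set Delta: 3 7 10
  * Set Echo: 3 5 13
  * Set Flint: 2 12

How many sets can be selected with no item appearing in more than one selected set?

Bravo, Comet, Echo, Flint are pairwise disjoint (Bravo={8,10}; Comet={1,7,9}; Echo={3,5,13}; Flint={2,12}).
Every remaining set overlaps one of these, and no 5 of the listed sets are pairwise disjoint, so 4 is the maximum.

4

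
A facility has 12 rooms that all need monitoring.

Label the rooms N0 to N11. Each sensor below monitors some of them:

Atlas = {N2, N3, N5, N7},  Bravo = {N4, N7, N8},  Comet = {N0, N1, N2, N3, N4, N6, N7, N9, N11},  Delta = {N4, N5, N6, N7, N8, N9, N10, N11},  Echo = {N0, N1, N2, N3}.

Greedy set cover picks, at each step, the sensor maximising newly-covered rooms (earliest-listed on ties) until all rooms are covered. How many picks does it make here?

2

Greedy: pick Comet (covers 9 new) → pick Delta (covers 3 new). Total picks: 2.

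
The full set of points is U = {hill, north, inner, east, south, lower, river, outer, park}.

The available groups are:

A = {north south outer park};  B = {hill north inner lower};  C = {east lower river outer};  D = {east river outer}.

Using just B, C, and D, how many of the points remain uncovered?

2

Union of B, C, D = {hill, north, inner, east, lower, river, outer}.
Not covered: south, park — 2 points.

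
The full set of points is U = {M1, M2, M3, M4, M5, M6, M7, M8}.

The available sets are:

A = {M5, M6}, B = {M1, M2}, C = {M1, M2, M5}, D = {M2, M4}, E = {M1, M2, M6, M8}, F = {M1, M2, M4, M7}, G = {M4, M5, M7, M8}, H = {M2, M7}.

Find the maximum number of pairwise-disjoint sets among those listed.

2

A, D are pairwise disjoint (A={M5,M6}; D={M2,M4}).
Every remaining set overlaps one of these, and no 3 of the listed sets are pairwise disjoint, so 2 is the maximum.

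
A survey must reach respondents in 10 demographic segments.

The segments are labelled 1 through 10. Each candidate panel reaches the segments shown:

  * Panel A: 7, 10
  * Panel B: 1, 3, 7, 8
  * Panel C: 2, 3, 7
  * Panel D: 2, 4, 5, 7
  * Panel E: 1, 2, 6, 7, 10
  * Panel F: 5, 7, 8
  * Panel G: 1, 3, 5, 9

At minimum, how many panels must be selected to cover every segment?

Take {B, D, E, G}. Their union is {1, 2, 3, 4, 5, 6, 7, 8, 9, 10}, which is all 10 segments.
No 3 of the 7 panels cover everything (all 35 combinations miss at least one segment), so 4 is optimal.

4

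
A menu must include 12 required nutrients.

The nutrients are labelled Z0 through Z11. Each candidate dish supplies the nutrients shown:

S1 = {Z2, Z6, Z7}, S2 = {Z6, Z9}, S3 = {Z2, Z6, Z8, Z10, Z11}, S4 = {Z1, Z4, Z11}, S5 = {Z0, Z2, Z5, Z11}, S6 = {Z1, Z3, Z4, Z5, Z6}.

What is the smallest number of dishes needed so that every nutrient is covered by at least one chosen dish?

S1 and S2 and S3 and S5 and S6 together: S1 ∪ S2 ∪ S3 ∪ S5 ∪ S6 = {Z0, Z1, Z2, Z3, Z4, Z5, Z6, Z7, Z8, Z9, Z10, Z11} — every nutrient is covered.
No 4 of the 6 dishes cover everything (all 15 combinations miss at least one nutrient), so 5 is optimal.

5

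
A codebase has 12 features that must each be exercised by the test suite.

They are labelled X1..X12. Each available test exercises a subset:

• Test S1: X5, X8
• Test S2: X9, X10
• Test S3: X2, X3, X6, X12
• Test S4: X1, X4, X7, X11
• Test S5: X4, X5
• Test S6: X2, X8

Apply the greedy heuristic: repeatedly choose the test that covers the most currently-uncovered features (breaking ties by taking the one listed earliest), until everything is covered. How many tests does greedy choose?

Greedy: pick S3 (covers 4 new) → pick S4 (covers 4 new) → pick S1 (covers 2 new) → pick S2 (covers 2 new). Total picks: 4.

4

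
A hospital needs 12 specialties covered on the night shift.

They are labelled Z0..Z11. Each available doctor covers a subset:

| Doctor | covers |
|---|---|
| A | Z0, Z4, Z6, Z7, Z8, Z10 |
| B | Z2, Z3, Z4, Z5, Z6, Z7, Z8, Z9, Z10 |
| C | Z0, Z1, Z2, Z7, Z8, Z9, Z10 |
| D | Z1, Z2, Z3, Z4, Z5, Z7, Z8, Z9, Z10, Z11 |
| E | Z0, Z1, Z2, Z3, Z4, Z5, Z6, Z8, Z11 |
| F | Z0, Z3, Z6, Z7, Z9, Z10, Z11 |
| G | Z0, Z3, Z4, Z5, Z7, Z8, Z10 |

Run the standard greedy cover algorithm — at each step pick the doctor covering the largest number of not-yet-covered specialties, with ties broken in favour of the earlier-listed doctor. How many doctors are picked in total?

2

Greedy: pick D (covers 10 new) → pick A (covers 2 new). Total picks: 2.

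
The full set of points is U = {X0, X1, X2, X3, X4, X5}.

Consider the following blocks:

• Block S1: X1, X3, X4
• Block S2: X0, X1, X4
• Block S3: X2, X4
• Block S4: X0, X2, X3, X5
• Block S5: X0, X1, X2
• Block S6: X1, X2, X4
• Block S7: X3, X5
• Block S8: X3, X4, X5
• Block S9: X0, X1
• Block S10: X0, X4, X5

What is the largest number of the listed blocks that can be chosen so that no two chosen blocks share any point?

3

S3, S7, S9 are pairwise disjoint (S3={X2,X4}; S7={X3,X5}; S9={X0,X1}).
Every remaining block overlaps one of these, and no 4 of the listed blocks are pairwise disjoint, so 3 is the maximum.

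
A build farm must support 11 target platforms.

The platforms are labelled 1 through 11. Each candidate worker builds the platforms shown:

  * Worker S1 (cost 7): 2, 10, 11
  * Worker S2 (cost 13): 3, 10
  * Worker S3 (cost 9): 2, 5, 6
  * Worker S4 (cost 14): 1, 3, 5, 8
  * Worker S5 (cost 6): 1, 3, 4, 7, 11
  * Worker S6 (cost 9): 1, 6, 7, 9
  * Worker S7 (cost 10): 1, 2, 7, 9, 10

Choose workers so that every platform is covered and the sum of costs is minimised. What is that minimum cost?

36

S1, S4, S5, S6 together cover every platform (S1 ∪ S4 ∪ S5 ∪ S6 = {1, 2, 3, 4, 5, 6, 7, 8, 9, 10, 11}); total cost 7 + 14 + 6 + 9 = 36.
The greedy pick S5, S3, S7, S4 costs 39; no covering selection beats 36.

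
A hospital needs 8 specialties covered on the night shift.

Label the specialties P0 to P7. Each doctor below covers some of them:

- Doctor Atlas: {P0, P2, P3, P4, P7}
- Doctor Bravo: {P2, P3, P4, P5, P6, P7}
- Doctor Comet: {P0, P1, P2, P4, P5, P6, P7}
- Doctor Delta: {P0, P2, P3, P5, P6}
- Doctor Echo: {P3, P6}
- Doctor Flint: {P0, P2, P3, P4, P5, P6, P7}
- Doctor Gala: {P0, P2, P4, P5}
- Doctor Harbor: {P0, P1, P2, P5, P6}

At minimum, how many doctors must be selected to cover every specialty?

2

Take {Comet, Delta}. Their union is {P0, P1, P2, P3, P4, P5, P6, P7}, which is all 8 specialties.
No single doctor has all 8 specialties (the largest, Comet, has 7), so 2 is optimal.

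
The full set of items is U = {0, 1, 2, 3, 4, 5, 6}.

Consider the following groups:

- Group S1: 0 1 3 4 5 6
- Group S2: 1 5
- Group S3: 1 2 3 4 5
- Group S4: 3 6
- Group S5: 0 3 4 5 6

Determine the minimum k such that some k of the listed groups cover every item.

2

Take {S1, S3}. Their union is {0, 1, 2, 3, 4, 5, 6}, which is all 7 items.
No single group has all 7 items (the largest, S1, has 6), so 2 is optimal.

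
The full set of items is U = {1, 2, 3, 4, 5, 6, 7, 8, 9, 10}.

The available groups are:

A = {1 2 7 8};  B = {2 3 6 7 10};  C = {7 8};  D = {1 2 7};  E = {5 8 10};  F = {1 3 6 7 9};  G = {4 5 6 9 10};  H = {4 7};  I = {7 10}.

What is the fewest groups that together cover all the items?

3

A, F, and G cover everything between them: the union {1, 2, 3, 4, 5, 6, 7, 8, 9, 10} is all of U.
No 2 of the 9 groups cover everything (all 36 combinations miss at least one item), so 3 is optimal.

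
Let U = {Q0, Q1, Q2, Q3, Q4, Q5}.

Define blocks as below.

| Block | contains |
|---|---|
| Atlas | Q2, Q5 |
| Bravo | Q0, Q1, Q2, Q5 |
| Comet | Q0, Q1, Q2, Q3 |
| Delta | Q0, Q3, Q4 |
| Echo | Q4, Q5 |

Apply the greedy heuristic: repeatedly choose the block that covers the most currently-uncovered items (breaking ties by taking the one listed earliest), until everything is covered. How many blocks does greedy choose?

2

Greedy: pick Bravo (covers 4 new) → pick Delta (covers 2 new). Total picks: 2.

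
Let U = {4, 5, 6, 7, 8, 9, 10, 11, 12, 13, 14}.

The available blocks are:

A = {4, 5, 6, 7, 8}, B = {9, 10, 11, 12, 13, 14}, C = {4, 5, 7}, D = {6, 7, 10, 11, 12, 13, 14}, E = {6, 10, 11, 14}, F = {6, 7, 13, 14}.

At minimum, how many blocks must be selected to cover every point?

2

A and B together: A ∪ B = {4, 5, 6, 7, 8, 9, 10, 11, 12, 13, 14} — every point is covered.
No single block has all 11 points (the largest, D, has 7), so 2 is optimal.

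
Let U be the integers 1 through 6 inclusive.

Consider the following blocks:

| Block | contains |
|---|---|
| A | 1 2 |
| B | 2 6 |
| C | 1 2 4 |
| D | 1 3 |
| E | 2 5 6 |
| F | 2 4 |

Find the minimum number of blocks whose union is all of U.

3

Take {C, D, E}. Their union is {1, 2, 3, 4, 5, 6}, which is all 6 elements.
Only D contains 3, so D is forced; the remaining 4 elements need at least 2 more blocks (each remaining block adds at most 3) — so at least 3 blocks are needed, and 3 is optimal.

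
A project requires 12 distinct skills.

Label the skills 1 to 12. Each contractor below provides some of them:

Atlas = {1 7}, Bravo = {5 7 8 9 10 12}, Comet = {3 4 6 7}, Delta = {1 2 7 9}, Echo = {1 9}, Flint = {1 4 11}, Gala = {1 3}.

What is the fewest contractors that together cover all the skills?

Bravo and Comet and Delta and Flint together: Bravo ∪ Comet ∪ Delta ∪ Flint = {1, 2, 3, 4, 5, 6, 7, 8, 9, 10, 11, 12} — every skill is covered.
No 3 of the 7 contractors cover everything (all 35 combinations miss at least one skill), so 4 is optimal.

4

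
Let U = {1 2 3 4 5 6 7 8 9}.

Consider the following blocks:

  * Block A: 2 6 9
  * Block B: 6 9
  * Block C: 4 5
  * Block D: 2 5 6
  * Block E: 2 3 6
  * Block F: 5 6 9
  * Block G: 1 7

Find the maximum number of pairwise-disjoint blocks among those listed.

3

A, C, G are pairwise disjoint (A={2,6,9}; C={4,5}; G={1,7}).
Every remaining block overlaps one of these, and no 4 of the listed blocks are pairwise disjoint, so 3 is the maximum.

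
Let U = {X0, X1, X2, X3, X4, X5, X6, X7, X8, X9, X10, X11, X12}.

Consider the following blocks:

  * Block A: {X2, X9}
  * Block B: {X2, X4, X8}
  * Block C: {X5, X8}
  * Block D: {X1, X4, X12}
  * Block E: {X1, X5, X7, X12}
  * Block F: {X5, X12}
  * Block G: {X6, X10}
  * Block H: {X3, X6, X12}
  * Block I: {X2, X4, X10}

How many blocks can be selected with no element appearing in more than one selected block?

A, C, D, G are pairwise disjoint (A={X2,X9}; C={X5,X8}; D={X1,X4,X12}; G={X6,X10}).
Every remaining block overlaps one of these, and no 5 of the listed blocks are pairwise disjoint, so 4 is the maximum.

4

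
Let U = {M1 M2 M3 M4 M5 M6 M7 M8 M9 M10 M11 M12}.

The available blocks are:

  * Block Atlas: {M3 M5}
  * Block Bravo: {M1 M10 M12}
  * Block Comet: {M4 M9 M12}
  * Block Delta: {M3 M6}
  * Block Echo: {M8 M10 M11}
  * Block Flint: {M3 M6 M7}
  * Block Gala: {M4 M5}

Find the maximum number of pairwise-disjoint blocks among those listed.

Echo, Flint, Gala are pairwise disjoint (Echo={M8,M10,M11}; Flint={M3,M6,M7}; Gala={M4,M5}).
Every remaining block overlaps one of these, and no 4 of the listed blocks are pairwise disjoint, so 3 is the maximum.

3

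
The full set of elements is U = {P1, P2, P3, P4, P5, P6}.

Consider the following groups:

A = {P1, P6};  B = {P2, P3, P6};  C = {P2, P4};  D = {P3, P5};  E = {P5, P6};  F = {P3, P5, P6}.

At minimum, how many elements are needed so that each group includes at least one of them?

Take H = {P2, P5, P6}. Each listed group contains at least one of these, so H is a hitting set of size 3.
The groups A, C, D are pairwise disjoint, so any hitting set needs a separate element for each — at least 3. Hence 3 is optimal.

3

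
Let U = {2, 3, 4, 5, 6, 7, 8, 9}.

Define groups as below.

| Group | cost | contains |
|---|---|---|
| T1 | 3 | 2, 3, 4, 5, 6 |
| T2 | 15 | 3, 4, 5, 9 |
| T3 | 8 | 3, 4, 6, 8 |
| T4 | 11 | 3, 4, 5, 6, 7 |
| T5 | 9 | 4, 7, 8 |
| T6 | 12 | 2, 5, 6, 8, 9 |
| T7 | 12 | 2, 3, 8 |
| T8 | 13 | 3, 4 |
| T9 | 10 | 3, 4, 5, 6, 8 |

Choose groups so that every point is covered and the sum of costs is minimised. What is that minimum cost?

T4, T6 together cover every point (T4 ∪ T6 = {2, 3, 4, 5, 6, 7, 8, 9}); total cost 11 + 12 = 23.
The greedy pick T1, T5, T6 costs 24; no covering selection beats 23.

23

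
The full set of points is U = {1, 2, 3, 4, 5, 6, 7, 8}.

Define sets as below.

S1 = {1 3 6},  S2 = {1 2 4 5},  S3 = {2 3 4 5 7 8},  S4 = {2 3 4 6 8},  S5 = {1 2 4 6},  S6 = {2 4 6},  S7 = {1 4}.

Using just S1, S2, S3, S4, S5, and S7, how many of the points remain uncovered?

0

Union of S1, S2, S3, S4, S5, S7 = {1, 2, 3, 4, 5, 6, 7, 8} — that's every point, so 0 are uncovered.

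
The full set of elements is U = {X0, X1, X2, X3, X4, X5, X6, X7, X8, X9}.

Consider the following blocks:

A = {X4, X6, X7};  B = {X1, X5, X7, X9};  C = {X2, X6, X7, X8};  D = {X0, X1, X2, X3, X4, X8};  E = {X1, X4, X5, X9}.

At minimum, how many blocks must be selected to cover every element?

3

Take {A, B, D}. Their union is {X0, X1, X2, X3, X4, X5, X6, X7, X8, X9}, which is all 10 elements.
Only D contains X0, so D is forced; the remaining 4 elements need at least 2 more blocks (each remaining block adds at most 3) — so at least 3 blocks are needed, and 3 is optimal.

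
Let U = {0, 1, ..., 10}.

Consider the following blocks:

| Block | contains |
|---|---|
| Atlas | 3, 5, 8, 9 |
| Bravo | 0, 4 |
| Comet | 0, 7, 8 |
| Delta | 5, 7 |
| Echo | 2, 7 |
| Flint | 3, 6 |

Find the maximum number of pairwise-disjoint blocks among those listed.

3

Bravo, Delta, Flint are pairwise disjoint (Bravo={0,4}; Delta={5,7}; Flint={3,6}).
Every remaining block overlaps one of these, and no 4 of the listed blocks are pairwise disjoint, so 3 is the maximum.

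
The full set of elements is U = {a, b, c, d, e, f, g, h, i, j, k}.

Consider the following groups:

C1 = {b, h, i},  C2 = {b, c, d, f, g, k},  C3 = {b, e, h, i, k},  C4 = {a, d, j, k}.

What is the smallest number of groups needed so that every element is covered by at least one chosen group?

C2 and C3 and C4 together: C2 ∪ C3 ∪ C4 = {a, b, c, d, e, f, g, h, i, j, k} — every element is covered.
Only C4 contains a, so C4 is forced; the remaining 7 elements need at least 2 more groups (each remaining group adds at most 4) — so at least 3 groups are needed, and 3 is optimal.

3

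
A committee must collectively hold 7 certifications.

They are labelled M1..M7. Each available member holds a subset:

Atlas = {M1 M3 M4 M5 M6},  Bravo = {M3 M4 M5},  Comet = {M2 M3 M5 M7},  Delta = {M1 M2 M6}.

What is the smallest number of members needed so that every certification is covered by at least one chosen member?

2

Atlas and Comet together: Atlas ∪ Comet = {M1, M2, M3, M4, M5, M6, M7} — every certification is covered.
No single member has all 7 certifications (the largest, Atlas, has 5), so 2 is optimal.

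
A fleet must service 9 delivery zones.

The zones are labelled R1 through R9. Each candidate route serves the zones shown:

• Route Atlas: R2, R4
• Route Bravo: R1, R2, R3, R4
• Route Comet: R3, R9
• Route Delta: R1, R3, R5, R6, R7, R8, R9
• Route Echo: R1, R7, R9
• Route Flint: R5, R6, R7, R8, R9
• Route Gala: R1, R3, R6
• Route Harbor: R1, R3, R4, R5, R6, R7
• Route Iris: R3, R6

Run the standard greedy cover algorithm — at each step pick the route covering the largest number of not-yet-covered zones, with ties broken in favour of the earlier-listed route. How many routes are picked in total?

Greedy: pick Delta (covers 7 new) → pick Atlas (covers 2 new). Total picks: 2.

2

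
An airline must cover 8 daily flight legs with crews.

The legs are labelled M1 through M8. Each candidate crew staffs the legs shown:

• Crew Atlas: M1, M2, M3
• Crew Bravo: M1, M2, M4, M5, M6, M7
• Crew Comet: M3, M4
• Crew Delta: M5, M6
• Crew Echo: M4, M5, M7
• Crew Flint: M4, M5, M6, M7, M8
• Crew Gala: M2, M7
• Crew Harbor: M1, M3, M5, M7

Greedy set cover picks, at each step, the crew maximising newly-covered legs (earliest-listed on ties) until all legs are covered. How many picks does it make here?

3

Greedy: pick Bravo (covers 6 new) → pick Atlas (covers 1 new) → pick Flint (covers 1 new). Total picks: 3.
(The true minimum cover uses only 2 crews, so greedy is not optimal here.)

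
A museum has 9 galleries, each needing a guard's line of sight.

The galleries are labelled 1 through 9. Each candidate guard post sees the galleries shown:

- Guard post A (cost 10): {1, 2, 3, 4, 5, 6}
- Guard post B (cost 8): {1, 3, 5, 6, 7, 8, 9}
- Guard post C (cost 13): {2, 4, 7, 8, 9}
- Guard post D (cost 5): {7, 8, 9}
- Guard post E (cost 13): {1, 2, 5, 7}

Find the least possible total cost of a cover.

15

A, D together cover every gallery (A ∪ D = {1, 2, 3, 4, 5, 6, 7, 8, 9}); total cost 10 + 5 = 15.
The greedy pick B, A costs 18; no covering selection beats 15.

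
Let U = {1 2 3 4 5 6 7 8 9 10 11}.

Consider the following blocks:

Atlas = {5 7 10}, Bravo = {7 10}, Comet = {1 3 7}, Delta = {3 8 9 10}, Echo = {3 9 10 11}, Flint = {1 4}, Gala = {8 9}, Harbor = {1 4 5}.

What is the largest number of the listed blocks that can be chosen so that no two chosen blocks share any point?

3

Bravo, Gala, Harbor are pairwise disjoint (Bravo={7,10}; Gala={8,9}; Harbor={1,4,5}).
Every remaining block overlaps one of these, and no 4 of the listed blocks are pairwise disjoint, so 3 is the maximum.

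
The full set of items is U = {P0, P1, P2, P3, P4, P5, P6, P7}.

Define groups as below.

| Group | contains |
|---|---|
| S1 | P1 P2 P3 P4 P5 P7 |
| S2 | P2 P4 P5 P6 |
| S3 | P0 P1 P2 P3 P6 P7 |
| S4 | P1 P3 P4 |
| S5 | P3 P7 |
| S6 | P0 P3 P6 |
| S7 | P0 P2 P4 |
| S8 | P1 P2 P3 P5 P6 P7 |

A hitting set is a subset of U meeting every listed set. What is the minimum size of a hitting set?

Take H = {P2, P3}. Each listed group contains at least one of these, so H is a hitting set of size 2.
The groups S5, S7 are pairwise disjoint, so any hitting set needs a separate item for each — at least 2. Hence 2 is optimal.

2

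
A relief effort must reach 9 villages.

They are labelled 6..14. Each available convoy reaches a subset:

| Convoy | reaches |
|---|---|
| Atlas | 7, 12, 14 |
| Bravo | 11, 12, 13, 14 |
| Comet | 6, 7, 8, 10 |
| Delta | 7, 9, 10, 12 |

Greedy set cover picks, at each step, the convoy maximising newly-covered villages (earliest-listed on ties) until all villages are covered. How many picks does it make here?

3

Greedy: pick Bravo (covers 4 new) → pick Comet (covers 4 new) → pick Delta (covers 1 new). Total picks: 3.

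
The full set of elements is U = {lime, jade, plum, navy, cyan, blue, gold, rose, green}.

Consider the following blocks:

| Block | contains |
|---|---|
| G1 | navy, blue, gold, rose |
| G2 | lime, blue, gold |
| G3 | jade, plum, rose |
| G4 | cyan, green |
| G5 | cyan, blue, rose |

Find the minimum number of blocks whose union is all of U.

G1, G2, G3, and G4 cover everything between them: the union {lime, jade, plum, navy, cyan, blue, gold, rose, green} is all of U.
Only G1 contains navy, so G1 is forced; the remaining 5 elements need at least 3 more blocks (each remaining block adds at most 2) — so at least 4 blocks are needed, and 4 is optimal.

4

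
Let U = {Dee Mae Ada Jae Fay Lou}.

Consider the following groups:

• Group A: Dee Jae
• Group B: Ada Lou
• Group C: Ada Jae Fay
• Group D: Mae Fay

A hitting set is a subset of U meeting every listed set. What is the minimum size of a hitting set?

3

The 3 elements {Jae, Fay, Lou} hit every group.
The groups A, B, D are pairwise disjoint, so any hitting set needs a separate element for each — at least 3. Hence 3 is optimal.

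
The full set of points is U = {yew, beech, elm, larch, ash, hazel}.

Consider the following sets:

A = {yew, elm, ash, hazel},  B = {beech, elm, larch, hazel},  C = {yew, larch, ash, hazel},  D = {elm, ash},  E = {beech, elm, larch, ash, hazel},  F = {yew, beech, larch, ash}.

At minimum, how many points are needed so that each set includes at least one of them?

Take H = {elm, ash}. Each listed set contains at least one of these, so H is a hitting set of size 2.
No single point lies in every set, so at least 2 are needed and 2 is optimal.

2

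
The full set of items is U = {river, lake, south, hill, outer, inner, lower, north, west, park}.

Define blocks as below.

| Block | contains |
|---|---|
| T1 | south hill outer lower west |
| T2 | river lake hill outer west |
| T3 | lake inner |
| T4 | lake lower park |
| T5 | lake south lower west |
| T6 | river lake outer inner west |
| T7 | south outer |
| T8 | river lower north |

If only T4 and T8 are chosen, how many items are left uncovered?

Union of T4, T8 = {river, lake, lower, north, park}.
Not covered: south, hill, outer, inner, west — 5 items.

5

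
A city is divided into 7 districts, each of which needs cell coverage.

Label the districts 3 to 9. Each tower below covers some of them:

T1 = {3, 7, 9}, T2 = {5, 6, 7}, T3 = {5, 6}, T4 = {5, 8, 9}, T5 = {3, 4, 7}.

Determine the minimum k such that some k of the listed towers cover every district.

Take {T2, T4, T5}. Their union is {3, 4, 5, 6, 7, 8, 9}, which is all 7 districts.
Each tower has at most 3 districts, and 2·3 = 6 < 7 — so at least 3 towers are needed, and 3 is optimal.

3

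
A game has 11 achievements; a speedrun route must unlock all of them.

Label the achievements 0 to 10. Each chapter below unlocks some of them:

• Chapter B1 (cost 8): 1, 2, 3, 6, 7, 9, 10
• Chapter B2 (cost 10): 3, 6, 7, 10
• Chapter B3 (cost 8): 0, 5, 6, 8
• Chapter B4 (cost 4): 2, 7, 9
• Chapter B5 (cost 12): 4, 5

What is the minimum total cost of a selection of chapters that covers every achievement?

28

B1, B3, B5 together cover every achievement (B1 ∪ B3 ∪ B5 = {0, 1, 2, 3, 4, 5, 6, 7, 8, 9, 10}); total cost 8 + 8 + 12 = 28.
No covering selection has total cost below 28.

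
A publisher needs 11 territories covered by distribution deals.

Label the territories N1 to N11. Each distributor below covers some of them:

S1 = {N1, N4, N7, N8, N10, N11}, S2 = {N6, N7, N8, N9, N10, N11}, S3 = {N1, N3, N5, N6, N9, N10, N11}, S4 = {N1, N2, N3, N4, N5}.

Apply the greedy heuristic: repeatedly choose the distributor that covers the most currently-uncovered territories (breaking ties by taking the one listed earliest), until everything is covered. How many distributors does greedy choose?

Greedy: pick S3 (covers 7 new) → pick S1 (covers 3 new) → pick S4 (covers 1 new). Total picks: 3.
(The true minimum cover uses only 2 distributors, so greedy is not optimal here.)

3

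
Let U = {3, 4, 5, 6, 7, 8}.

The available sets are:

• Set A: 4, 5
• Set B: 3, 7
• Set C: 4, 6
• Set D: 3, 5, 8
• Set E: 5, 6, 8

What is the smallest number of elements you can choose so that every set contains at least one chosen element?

3

H = {5, 6, 7} meets every set (each contains at least one member of H), and |H| = 3.
No choice of 2 elements meets every set, so 3 is the minimum.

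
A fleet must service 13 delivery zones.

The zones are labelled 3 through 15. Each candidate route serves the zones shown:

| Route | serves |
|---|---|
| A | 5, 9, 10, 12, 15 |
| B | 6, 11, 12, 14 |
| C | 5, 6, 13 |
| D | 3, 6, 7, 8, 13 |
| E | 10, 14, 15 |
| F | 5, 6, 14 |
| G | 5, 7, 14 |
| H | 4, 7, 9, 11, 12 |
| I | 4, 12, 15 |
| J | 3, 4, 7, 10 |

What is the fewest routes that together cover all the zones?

Take {A, B, D, J}. Their union is {3, 4, 5, 6, 7, 8, 9, 10, 11, 12, 13, 14, 15}, which is all 13 zones.
No 3 of the 10 routes cover everything (all 120 combinations miss at least one zone), so 4 is optimal.

4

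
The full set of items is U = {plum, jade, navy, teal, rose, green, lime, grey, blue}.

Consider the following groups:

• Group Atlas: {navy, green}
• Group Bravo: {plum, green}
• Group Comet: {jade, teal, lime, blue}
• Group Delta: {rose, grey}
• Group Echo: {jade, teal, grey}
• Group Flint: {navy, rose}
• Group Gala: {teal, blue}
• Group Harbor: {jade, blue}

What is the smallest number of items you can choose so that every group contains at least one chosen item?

Take H = {jade, rose, green, blue}. Each listed group contains at least one of these, so H is a hitting set of size 4.
No choice of 3 items meets every group, so 4 is the minimum.

4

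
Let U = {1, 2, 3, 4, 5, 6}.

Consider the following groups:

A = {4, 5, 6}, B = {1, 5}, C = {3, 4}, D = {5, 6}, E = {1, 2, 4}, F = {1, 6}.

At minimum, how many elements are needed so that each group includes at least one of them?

The 3 elements {1, 3, 5} hit every group.
No choice of 2 elements meets every group, so 3 is the minimum.

3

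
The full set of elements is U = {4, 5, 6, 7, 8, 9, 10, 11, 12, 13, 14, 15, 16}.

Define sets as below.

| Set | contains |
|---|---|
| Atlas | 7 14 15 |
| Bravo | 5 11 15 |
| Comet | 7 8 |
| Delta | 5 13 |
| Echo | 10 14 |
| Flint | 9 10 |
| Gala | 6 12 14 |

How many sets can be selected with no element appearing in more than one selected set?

4

Bravo, Comet, Flint, Gala are pairwise disjoint (Bravo={5,11,15}; Comet={7,8}; Flint={9,10}; Gala={6,12,14}).
Every remaining set overlaps one of these, and no 5 of the listed sets are pairwise disjoint, so 4 is the maximum.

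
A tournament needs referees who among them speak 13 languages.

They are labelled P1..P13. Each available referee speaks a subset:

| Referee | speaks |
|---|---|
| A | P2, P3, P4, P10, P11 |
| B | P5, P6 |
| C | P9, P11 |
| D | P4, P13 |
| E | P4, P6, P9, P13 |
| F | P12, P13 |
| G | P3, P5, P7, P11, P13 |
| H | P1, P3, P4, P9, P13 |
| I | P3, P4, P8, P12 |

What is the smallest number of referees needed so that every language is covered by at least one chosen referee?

5

A and E and G and H and I together: A ∪ E ∪ G ∪ H ∪ I = {P1, P2, P3, P4, P5, P6, P7, P8, P9, P10, P11, P12, P13} — every language is covered.
No 4 of the 9 referees cover everything (all 126 combinations miss at least one language), so 5 is optimal.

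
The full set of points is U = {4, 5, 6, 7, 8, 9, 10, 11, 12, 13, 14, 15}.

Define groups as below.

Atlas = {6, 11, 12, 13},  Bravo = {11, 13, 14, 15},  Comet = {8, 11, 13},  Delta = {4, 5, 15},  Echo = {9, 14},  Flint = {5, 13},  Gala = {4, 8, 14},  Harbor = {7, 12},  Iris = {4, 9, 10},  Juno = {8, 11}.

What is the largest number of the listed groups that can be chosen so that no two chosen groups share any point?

4

Echo, Flint, Harbor, Juno are pairwise disjoint (Echo={9,14}; Flint={5,13}; Harbor={7,12}; Juno={8,11}).
Every remaining group overlaps one of these, and no 5 of the listed groups are pairwise disjoint, so 4 is the maximum.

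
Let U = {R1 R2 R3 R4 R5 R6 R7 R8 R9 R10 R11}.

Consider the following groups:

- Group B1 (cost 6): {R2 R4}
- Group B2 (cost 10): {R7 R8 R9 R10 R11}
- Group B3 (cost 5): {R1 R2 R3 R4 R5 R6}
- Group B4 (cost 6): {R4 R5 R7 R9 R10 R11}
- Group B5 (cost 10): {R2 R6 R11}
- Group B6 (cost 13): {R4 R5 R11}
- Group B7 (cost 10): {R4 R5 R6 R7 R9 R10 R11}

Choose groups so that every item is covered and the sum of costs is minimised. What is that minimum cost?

B2, B3 together cover every item (B2 ∪ B3 = {R1, R2, R3, R4, R5, R6, R7, R8, R9, R10, R11}); total cost 10 + 5 = 15.
The greedy pick B3, B4, B2 costs 21; no covering selection beats 15.

15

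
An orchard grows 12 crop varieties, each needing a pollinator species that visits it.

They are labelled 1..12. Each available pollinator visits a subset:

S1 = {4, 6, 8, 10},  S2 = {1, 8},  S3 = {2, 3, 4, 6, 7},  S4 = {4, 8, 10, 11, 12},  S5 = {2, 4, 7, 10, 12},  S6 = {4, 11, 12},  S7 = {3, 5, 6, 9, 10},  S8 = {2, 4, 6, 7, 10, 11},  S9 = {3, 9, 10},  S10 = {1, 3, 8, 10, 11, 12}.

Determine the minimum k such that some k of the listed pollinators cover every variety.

3

S7 and S8 and S10 together: S7 ∪ S8 ∪ S10 = {1, 2, 3, 4, 5, 6, 7, 8, 9, 10, 11, 12} — every variety is covered.
Only S7 contains 5, so S7 is forced; the remaining 7 varieties need at least 2 more pollinators (each remaining pollinator adds at most 4) — so at least 3 pollinators are needed, and 3 is optimal.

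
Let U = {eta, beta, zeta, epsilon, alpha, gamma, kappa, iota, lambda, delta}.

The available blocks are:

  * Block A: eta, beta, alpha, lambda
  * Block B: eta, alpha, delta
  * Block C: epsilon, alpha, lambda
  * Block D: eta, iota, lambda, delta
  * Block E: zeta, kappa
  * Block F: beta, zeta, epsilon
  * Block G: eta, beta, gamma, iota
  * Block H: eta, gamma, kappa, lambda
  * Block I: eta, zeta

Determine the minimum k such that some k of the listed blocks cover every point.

A and D and F and H together: A ∪ D ∪ F ∪ H = {eta, beta, zeta, epsilon, alpha, gamma, kappa, iota, lambda, delta} — every point is covered.
No 3 of the 9 blocks cover everything (all 84 combinations miss at least one point), so 4 is optimal.

4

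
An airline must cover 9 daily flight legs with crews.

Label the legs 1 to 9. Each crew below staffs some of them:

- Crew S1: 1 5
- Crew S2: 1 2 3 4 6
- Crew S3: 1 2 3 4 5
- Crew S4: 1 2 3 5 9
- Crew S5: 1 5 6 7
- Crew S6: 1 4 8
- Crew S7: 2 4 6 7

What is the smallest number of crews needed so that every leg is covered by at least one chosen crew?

3

Take {S4, S5, S6}. Their union is {1, 2, 3, 4, 5, 6, 7, 8, 9}, which is all 9 legs.
Only S6 contains 8, so S6 is forced; the remaining 6 legs need at least 2 more crews (each remaining crew adds at most 4) — so at least 3 crews are needed, and 3 is optimal.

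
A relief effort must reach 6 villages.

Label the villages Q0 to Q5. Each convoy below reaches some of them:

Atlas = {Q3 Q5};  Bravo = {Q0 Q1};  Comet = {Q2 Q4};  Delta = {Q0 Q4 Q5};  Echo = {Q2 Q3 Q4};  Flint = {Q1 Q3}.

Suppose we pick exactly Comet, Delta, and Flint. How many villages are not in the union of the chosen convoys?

0

Union of Comet, Delta, Flint = {Q0, Q1, Q2, Q3, Q4, Q5} — that's every village, so 0 are uncovered.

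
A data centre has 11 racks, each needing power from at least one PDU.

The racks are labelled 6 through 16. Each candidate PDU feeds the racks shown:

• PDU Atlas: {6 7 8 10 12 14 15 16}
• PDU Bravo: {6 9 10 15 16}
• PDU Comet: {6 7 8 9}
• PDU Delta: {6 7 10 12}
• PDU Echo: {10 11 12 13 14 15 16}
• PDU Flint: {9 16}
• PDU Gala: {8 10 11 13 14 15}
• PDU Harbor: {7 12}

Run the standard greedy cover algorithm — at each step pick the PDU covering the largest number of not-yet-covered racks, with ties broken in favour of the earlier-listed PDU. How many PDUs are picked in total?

3

Greedy: pick Atlas (covers 8 new) → pick Echo (covers 2 new) → pick Bravo (covers 1 new). Total picks: 3.
(The true minimum cover uses only 2 PDUs, so greedy is not optimal here.)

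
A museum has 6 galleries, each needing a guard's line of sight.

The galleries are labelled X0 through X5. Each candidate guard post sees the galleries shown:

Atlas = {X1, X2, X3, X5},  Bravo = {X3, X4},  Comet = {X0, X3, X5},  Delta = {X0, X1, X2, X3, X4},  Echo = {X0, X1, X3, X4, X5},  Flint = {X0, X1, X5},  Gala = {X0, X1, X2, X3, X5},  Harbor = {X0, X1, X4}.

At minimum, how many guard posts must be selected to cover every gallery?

2

Atlas and Harbor together: Atlas ∪ Harbor = {X0, X1, X2, X3, X4, X5} — every gallery is covered.
No single guard post has all 6 galleries (the largest, Delta, has 5), so 2 is optimal.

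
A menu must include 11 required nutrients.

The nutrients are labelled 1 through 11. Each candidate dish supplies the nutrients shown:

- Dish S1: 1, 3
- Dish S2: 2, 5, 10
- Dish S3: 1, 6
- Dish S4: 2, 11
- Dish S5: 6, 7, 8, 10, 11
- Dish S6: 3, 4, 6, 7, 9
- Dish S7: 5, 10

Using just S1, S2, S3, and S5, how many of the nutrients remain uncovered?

2

Union of S1, S2, S3, S5 = {1, 2, 3, 5, 6, 7, 8, 10, 11}.
Not covered: 4, 9 — 2 nutrients.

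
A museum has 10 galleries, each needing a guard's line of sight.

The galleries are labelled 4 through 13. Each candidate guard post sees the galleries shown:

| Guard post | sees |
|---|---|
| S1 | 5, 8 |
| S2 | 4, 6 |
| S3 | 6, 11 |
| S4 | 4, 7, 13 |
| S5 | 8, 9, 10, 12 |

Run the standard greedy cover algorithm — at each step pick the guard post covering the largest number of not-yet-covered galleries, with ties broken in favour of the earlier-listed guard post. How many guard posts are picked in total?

Greedy: pick S5 (covers 4 new) → pick S4 (covers 3 new) → pick S3 (covers 2 new) → pick S1 (covers 1 new). Total picks: 4.

4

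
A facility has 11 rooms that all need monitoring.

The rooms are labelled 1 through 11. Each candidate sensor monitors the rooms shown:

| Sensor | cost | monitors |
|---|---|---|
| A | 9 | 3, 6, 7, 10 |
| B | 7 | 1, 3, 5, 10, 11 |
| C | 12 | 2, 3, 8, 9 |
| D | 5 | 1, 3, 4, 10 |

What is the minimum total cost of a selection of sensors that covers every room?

A, B, C, D together cover every room (A ∪ B ∪ C ∪ D = {1, 2, 3, 4, 5, 6, 7, 8, 9, 10, 11}); total cost 9 + 7 + 12 + 5 = 33.
No covering selection has total cost below 33.

33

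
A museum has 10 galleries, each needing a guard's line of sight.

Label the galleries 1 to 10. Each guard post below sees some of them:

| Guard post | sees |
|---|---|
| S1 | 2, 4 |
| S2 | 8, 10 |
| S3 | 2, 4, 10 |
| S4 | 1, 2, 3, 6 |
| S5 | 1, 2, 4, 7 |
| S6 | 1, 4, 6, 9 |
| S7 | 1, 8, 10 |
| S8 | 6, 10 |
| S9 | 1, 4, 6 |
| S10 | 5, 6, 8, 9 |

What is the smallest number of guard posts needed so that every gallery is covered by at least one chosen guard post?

4

Take {S4, S5, S7, S10}. Their union is {1, 2, 3, 4, 5, 6, 7, 8, 9, 10}, which is all 10 galleries.
No 3 of the 10 guard posts cover everything (all 120 combinations miss at least one gallery), so 4 is optimal.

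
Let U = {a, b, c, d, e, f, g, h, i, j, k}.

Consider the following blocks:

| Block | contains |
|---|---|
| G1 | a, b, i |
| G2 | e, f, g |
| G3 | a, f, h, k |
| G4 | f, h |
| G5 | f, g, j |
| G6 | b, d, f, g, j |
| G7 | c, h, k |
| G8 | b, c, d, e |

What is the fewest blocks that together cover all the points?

Take {G1, G5, G7, G8}. Their union is {a, b, c, d, e, f, g, h, i, j, k}, which is all 11 points.
No 3 of the 8 blocks cover everything (all 56 combinations miss at least one point), so 4 is optimal.

4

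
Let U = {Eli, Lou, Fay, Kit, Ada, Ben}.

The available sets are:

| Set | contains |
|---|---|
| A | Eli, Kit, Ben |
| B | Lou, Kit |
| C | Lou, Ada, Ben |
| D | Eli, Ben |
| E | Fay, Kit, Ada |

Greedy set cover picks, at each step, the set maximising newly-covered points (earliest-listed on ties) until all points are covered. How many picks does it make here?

Greedy: pick A (covers 3 new) → pick C (covers 2 new) → pick E (covers 1 new). Total picks: 3.

3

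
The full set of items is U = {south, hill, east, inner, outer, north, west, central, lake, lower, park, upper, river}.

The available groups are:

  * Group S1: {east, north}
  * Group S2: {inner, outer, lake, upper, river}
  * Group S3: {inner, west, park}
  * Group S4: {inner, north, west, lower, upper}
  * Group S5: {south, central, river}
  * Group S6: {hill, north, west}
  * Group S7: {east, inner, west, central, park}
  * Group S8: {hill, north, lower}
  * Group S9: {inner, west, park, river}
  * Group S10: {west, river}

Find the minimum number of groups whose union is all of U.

Take {S2, S5, S7, S8}. Their union is {south, hill, east, inner, outer, north, west, central, lake, lower, park, upper, river}, which is all 13 items.
No 3 of the 10 groups cover everything (all 120 combinations miss at least one item), so 4 is optimal.

4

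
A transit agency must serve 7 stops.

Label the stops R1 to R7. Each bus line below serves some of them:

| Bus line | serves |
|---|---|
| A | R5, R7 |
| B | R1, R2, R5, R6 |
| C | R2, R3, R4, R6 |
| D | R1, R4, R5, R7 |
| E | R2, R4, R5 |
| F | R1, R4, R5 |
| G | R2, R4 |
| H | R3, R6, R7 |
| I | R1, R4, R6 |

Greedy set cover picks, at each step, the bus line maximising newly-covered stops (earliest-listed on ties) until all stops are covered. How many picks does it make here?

3

Greedy: pick B (covers 4 new) → pick C (covers 2 new) → pick A (covers 1 new). Total picks: 3.
(The true minimum cover uses only 2 bus lines, so greedy is not optimal here.)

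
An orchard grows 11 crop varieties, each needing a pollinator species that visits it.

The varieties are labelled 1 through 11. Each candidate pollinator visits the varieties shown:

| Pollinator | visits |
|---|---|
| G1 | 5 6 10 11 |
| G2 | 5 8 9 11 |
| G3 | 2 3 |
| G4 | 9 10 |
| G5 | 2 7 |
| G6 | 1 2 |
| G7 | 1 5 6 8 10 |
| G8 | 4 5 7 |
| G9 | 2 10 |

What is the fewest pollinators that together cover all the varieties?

Take {G2, G3, G7, G8}. Their union is {1, 2, 3, 4, 5, 6, 7, 8, 9, 10, 11}, which is all 11 varieties.
No 3 of the 9 pollinators cover everything (all 84 combinations miss at least one variety), so 4 is optimal.

4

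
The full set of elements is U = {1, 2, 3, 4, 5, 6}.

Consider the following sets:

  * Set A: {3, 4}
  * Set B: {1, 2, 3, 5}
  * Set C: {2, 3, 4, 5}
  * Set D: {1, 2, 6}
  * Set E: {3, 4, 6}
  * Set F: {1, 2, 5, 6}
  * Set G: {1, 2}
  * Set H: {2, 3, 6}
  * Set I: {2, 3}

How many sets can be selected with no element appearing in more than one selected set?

A, G are pairwise disjoint (A={3,4}; G={1,2}).
Every remaining set overlaps one of these, and no 3 of the listed sets are pairwise disjoint, so 2 is the maximum.

2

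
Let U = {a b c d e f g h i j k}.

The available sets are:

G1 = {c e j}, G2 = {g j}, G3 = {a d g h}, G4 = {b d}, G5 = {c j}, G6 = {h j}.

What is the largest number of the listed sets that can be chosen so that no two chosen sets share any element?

G4, G5 are pairwise disjoint (G4={b,d}; G5={c,j}).
Every remaining set overlaps one of these, and no 3 of the listed sets are pairwise disjoint, so 2 is the maximum.

2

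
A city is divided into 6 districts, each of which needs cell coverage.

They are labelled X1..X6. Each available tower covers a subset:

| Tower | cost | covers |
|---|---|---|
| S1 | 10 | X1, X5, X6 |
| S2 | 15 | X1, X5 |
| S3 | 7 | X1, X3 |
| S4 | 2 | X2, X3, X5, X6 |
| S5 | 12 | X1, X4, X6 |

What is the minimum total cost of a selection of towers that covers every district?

14

S4, S5 together cover every district (S4 ∪ S5 = {X1, X2, X3, X4, X5, X6}); total cost 2 + 12 = 14.
No covering selection has total cost below 14.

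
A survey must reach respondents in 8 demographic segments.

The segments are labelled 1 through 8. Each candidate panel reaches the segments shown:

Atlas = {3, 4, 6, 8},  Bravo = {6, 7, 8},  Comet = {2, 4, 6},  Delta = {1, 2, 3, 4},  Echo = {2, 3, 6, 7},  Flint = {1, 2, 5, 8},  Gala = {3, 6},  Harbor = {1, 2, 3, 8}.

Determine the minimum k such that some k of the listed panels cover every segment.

3

Take {Delta, Echo, Flint}. Their union is {1, 2, 3, 4, 5, 6, 7, 8}, which is all 8 segments.
Only Flint contains 5, so Flint is forced; the remaining 4 segments need at least 2 more panels (each remaining panel adds at most 3) — so at least 3 panels are needed, and 3 is optimal.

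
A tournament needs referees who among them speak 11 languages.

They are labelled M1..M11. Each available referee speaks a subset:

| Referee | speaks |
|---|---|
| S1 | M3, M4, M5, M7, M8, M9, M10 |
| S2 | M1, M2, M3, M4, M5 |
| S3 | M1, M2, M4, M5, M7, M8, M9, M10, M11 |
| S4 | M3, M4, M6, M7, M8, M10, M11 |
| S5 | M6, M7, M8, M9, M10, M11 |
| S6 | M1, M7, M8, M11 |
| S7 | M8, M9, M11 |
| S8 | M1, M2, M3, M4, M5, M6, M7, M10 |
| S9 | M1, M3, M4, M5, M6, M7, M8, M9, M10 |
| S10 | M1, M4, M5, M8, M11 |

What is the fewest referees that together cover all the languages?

2

S7 and S8 together: S7 ∪ S8 = {M1, M2, M3, M4, M5, M6, M7, M8, M9, M10, M11} — every language is covered.
No single referee has all 11 languages (the largest, S3, has 9), so 2 is optimal.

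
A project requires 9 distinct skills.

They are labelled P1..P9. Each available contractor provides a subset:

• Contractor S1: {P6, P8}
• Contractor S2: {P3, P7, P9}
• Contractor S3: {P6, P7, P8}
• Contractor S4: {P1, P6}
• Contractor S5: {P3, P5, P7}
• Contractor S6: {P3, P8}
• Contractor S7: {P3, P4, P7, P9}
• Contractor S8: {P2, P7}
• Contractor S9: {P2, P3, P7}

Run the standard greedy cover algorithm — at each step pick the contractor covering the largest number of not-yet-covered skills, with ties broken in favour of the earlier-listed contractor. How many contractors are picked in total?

Greedy: pick S7 (covers 4 new) → pick S1 (covers 2 new) → pick S4 (covers 1 new) → pick S5 (covers 1 new) → pick S8 (covers 1 new). Total picks: 5.

5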